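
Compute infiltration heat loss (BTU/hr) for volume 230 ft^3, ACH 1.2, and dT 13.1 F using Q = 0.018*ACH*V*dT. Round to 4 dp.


Q = 0.018 * 1.2 * 230 * 13.1 = 65.0808 BTU/hr

65.0808 BTU/hr


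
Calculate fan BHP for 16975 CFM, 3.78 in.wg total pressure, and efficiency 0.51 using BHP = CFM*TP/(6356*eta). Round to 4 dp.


BHP = 16975 * 3.78 / (6356 * 0.51) = 19.7946 hp

19.7946 hp


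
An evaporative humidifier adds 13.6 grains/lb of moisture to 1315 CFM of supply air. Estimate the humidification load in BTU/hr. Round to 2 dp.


Q = 0.68 * 1315 * 13.6 = 12161.12 BTU/hr

12161.12 BTU/hr


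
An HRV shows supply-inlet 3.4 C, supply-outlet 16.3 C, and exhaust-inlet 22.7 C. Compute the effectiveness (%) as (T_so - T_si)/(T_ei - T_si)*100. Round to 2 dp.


eff = (16.3-3.4)/(22.7-3.4)*100 = 66.84 %

66.84 %


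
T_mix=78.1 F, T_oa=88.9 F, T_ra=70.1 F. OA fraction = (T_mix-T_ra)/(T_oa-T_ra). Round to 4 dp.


frac = (78.1 - 70.1) / (88.9 - 70.1) = 0.4255

0.4255


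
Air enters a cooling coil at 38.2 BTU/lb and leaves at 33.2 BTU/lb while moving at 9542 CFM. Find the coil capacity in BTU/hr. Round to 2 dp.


Q = 4.5 * 9542 * (38.2 - 33.2) = 214695.00 BTU/hr

214695.00 BTU/hr


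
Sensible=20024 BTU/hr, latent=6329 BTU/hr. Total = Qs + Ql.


Qt = 20024 + 6329 = 26353 BTU/hr

26353 BTU/hr


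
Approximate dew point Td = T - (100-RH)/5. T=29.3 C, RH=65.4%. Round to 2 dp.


Td = 29.3 - (100-65.4)/5 = 22.38 C

22.38 C


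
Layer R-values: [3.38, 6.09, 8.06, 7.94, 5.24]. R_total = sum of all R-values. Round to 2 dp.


R_total = 3.38 + 6.09 + 8.06 + 7.94 + 5.24 = 30.71

30.71


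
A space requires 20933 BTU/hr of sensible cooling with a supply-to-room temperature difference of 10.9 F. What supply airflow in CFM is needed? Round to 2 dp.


CFM = 20933 / (1.08 * 10.9) = 1778.20

1778.20 CFM


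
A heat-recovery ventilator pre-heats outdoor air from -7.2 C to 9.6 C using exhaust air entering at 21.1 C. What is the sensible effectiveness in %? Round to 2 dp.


eff = (9.6-(-7.2))/(21.1-(-7.2))*100 = 59.36 %

59.36 %


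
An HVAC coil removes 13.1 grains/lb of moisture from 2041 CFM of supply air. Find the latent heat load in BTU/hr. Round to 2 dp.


Q = 0.68 * 2041 * 13.1 = 18181.23 BTU/hr

18181.23 BTU/hr


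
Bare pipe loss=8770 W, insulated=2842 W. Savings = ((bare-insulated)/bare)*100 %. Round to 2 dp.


Savings = ((8770-2842)/8770)*100 = 67.59 %

67.59 %


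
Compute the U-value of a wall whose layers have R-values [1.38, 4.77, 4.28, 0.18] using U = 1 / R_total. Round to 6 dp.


R_total = 1.38 + 4.77 + 4.28 + 0.18 = 10.61
U = 1/10.61 = 0.094251

0.094251


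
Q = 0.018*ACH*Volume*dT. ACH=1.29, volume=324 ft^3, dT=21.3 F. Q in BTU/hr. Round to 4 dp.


Q = 0.018 * 1.29 * 324 * 21.3 = 160.2459 BTU/hr

160.2459 BTU/hr


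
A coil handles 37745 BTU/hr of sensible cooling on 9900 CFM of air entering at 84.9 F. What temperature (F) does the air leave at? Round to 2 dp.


dT = 37745/(1.08*9900) = 3.5302
T_leave = 84.9 - 3.5302 = 81.37 F

81.37 F


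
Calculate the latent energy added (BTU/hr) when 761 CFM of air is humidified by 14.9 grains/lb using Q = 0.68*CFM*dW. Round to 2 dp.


Q = 0.68 * 761 * 14.9 = 7710.45 BTU/hr

7710.45 BTU/hr


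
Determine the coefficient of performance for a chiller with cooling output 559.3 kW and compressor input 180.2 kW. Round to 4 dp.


COP = 559.3 / 180.2 = 3.1038

3.1038


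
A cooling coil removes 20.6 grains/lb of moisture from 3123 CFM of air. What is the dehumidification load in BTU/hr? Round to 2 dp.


Q = 0.68 * 3123 * 20.6 = 43746.98 BTU/hr

43746.98 BTU/hr


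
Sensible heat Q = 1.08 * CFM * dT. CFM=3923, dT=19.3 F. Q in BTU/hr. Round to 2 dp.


Q = 1.08 * 3923 * 19.3 = 81771.01 BTU/hr

81771.01 BTU/hr


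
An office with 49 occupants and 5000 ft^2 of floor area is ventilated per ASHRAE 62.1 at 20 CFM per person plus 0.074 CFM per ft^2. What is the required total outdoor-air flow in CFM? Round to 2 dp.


Total = 49*20 + 5000*0.074 = 1350.00 CFM

1350.00 CFM


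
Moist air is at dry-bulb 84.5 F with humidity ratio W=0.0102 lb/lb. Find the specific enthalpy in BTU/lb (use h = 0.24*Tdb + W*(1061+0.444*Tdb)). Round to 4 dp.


h = 0.24*84.5 + 0.0102*(1061+0.444*84.5) = 31.4849 BTU/lb

31.4849 BTU/lb


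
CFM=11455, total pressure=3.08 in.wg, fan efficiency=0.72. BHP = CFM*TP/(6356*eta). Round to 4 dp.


BHP = 11455 * 3.08 / (6356 * 0.72) = 7.7096 hp

7.7096 hp


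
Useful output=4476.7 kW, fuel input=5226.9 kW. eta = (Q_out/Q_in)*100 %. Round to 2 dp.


eta = (4476.7/5226.9)*100 = 85.65 %

85.65 %


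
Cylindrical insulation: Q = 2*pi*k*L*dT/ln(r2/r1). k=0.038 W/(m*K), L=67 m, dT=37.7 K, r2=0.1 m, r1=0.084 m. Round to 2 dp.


Q = 2*pi*0.038*67*37.7/ln(0.1/0.084) = 3458.99 W

3458.99 W


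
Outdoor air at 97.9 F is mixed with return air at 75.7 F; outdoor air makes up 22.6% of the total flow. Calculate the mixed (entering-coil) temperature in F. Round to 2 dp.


T_mix = 75.7 + (22.6/100)*(97.9-75.7) = 80.72 F

80.72 F


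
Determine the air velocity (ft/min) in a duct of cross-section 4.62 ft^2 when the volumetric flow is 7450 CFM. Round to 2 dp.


V = 7450 / 4.62 = 1612.55 ft/min

1612.55 ft/min


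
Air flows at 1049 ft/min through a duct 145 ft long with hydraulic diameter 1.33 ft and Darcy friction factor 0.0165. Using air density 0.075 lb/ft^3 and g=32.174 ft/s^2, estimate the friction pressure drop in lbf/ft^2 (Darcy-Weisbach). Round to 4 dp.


v_fps = 1049/60 = 17.4833 ft/s
dp = 0.0165*(145/1.33)*0.075*17.4833^2/(2*32.174) = 0.6409 lbf/ft^2

0.6409 lbf/ft^2


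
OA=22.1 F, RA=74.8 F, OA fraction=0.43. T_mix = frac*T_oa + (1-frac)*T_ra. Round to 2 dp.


T_mix = 0.43*22.1 + 0.57*74.8 = 52.14 F

52.14 F


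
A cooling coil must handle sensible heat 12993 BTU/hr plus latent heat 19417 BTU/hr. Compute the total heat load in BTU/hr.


Qt = 12993 + 19417 = 32410 BTU/hr

32410 BTU/hr


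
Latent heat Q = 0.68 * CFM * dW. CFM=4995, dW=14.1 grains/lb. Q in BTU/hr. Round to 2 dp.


Q = 0.68 * 4995 * 14.1 = 47892.06 BTU/hr

47892.06 BTU/hr


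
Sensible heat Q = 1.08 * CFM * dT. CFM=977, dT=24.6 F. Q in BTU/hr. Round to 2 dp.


Q = 1.08 * 977 * 24.6 = 25956.94 BTU/hr

25956.94 BTU/hr


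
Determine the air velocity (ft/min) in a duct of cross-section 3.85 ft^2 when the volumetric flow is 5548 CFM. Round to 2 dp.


V = 5548 / 3.85 = 1441.04 ft/min

1441.04 ft/min


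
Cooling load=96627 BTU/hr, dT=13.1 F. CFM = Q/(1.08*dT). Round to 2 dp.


CFM = 96627 / (1.08 * 13.1) = 6829.73

6829.73 CFM


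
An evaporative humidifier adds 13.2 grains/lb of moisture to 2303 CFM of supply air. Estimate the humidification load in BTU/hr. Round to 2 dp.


Q = 0.68 * 2303 * 13.2 = 20671.73 BTU/hr

20671.73 BTU/hr


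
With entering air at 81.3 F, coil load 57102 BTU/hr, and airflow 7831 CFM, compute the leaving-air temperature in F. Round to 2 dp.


dT = 57102/(1.08*7831) = 6.7517
T_leave = 81.3 - 6.7517 = 74.55 F

74.55 F


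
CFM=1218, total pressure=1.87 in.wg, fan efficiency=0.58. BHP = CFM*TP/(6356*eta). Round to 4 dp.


BHP = 1218 * 1.87 / (6356 * 0.58) = 0.6178 hp

0.6178 hp


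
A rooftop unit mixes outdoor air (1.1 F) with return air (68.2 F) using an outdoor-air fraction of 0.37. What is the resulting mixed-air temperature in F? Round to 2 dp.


T_mix = 0.37*1.1 + 0.63*68.2 = 43.37 F

43.37 F


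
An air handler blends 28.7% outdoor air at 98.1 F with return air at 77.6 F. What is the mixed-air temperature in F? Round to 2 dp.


T_mix = 77.6 + (28.7/100)*(98.1-77.6) = 83.48 F

83.48 F


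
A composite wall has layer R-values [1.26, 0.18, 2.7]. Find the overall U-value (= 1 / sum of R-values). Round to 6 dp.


R_total = 1.26 + 0.18 + 2.7 = 4.14
U = 1/4.14 = 0.241546

0.241546


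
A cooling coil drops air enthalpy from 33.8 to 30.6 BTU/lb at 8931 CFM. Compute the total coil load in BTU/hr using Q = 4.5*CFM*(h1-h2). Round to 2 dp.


Q = 4.5 * 8931 * (33.8 - 30.6) = 128606.40 BTU/hr

128606.40 BTU/hr


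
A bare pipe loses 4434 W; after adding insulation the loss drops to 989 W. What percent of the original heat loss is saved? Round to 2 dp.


Savings = ((4434-989)/4434)*100 = 77.70 %

77.70 %


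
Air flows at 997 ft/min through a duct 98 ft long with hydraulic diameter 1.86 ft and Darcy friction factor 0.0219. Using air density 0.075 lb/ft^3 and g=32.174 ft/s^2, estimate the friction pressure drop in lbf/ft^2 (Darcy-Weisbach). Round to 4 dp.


v_fps = 997/60 = 16.6167 ft/s
dp = 0.0219*(98/1.86)*0.075*16.6167^2/(2*32.174) = 0.3713 lbf/ft^2

0.3713 lbf/ft^2


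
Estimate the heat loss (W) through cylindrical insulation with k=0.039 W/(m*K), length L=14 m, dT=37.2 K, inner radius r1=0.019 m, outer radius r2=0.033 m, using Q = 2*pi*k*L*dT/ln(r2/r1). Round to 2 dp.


Q = 2*pi*0.039*14*37.2/ln(0.033/0.019) = 231.17 W

231.17 W


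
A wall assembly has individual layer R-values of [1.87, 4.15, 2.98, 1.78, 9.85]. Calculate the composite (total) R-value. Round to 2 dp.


R_total = 1.87 + 4.15 + 2.98 + 1.78 + 9.85 = 20.63

20.63


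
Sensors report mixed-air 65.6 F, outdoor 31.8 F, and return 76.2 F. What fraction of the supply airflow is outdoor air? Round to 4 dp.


frac = (65.6 - 76.2) / (31.8 - 76.2) = 0.2387

0.2387


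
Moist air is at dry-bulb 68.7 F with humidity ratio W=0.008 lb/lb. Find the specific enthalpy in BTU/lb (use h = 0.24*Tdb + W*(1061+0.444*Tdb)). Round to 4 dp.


h = 0.24*68.7 + 0.008*(1061+0.444*68.7) = 25.2200 BTU/lb

25.2200 BTU/lb


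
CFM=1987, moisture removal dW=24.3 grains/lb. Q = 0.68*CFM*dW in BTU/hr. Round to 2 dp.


Q = 0.68 * 1987 * 24.3 = 32833.19 BTU/hr

32833.19 BTU/hr


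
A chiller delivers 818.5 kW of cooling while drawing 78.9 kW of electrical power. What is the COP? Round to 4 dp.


COP = 818.5 / 78.9 = 10.3739

10.3739


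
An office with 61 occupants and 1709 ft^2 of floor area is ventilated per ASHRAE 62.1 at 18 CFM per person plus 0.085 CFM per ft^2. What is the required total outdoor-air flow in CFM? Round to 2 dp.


Total = 61*18 + 1709*0.085 = 1243.27 CFM

1243.27 CFM


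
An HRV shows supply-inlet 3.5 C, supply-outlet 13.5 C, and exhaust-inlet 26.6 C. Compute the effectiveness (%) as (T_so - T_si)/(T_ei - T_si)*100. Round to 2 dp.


eff = (13.5-3.5)/(26.6-3.5)*100 = 43.29 %

43.29 %


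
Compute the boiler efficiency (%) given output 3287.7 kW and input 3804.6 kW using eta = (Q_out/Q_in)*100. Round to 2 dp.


eta = (3287.7/3804.6)*100 = 86.41 %

86.41 %


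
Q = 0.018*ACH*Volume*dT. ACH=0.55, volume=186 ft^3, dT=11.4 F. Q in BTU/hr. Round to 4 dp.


Q = 0.018 * 0.55 * 186 * 11.4 = 20.9920 BTU/hr

20.9920 BTU/hr


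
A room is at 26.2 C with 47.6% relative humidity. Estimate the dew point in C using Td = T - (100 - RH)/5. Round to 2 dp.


Td = 26.2 - (100-47.6)/5 = 15.72 C

15.72 C


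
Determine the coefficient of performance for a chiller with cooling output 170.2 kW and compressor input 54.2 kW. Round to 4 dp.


COP = 170.2 / 54.2 = 3.1402

3.1402


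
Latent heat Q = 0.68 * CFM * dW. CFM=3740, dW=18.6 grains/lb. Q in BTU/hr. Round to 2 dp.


Q = 0.68 * 3740 * 18.6 = 47303.52 BTU/hr

47303.52 BTU/hr


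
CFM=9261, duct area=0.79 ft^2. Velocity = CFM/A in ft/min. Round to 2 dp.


V = 9261 / 0.79 = 11722.78 ft/min

11722.78 ft/min


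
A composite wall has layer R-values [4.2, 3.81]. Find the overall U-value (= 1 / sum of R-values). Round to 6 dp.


R_total = 4.2 + 3.81 = 8.01
U = 1/8.01 = 0.124844

0.124844


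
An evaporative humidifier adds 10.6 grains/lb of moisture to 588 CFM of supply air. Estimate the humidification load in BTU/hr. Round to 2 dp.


Q = 0.68 * 588 * 10.6 = 4238.30 BTU/hr

4238.30 BTU/hr


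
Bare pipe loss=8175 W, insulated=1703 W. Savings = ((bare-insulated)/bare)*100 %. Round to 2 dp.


Savings = ((8175-1703)/8175)*100 = 79.17 %

79.17 %


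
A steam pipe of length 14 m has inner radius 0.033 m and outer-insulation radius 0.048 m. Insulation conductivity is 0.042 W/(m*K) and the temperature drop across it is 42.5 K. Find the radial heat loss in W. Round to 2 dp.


Q = 2*pi*0.042*14*42.5/ln(0.048/0.033) = 419.05 W

419.05 W


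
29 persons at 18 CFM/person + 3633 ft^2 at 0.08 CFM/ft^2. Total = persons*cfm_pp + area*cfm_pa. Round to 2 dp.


Total = 29*18 + 3633*0.08 = 812.64 CFM

812.64 CFM


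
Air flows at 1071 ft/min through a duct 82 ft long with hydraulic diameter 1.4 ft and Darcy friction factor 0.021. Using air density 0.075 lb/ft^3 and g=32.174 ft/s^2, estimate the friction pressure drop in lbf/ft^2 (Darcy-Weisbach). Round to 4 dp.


v_fps = 1071/60 = 17.85 ft/s
dp = 0.021*(82/1.4)*0.075*17.85^2/(2*32.174) = 0.4568 lbf/ft^2

0.4568 lbf/ft^2


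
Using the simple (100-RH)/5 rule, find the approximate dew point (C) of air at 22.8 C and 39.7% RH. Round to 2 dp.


Td = 22.8 - (100-39.7)/5 = 10.74 C

10.74 C


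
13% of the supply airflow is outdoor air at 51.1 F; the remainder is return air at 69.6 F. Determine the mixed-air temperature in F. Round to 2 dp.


T_mix = 0.13*51.1 + 0.87*69.6 = 67.20 F

67.20 F


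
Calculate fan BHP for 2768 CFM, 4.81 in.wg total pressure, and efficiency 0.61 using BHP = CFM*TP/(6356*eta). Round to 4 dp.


BHP = 2768 * 4.81 / (6356 * 0.61) = 3.4340 hp

3.4340 hp


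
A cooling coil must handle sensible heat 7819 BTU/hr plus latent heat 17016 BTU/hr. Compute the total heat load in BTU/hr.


Qt = 7819 + 17016 = 24835 BTU/hr

24835 BTU/hr


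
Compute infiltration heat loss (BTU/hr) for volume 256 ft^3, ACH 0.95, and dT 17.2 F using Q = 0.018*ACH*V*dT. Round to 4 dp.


Q = 0.018 * 0.95 * 256 * 17.2 = 75.2947 BTU/hr

75.2947 BTU/hr


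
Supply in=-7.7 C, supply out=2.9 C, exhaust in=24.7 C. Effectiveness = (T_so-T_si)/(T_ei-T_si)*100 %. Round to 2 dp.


eff = (2.9-(-7.7))/(24.7-(-7.7))*100 = 32.72 %

32.72 %


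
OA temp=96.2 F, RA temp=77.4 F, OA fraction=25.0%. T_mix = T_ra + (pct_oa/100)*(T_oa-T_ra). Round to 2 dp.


T_mix = 77.4 + (25.0/100)*(96.2-77.4) = 82.10 F

82.10 F


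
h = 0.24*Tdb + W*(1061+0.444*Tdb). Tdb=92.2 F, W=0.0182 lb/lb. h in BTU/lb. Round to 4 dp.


h = 0.24*92.2 + 0.0182*(1061+0.444*92.2) = 42.1832 BTU/lb

42.1832 BTU/lb


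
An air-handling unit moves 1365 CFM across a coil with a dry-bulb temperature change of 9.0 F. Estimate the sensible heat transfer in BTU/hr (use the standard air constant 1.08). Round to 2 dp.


Q = 1.08 * 1365 * 9.0 = 13267.80 BTU/hr

13267.80 BTU/hr


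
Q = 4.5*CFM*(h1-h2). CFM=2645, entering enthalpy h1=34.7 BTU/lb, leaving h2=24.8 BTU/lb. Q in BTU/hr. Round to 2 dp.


Q = 4.5 * 2645 * (34.7 - 24.8) = 117834.75 BTU/hr

117834.75 BTU/hr


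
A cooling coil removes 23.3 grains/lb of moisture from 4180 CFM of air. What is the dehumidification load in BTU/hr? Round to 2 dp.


Q = 0.68 * 4180 * 23.3 = 66227.92 BTU/hr

66227.92 BTU/hr


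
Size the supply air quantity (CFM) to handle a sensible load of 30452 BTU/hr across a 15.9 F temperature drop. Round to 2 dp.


CFM = 30452 / (1.08 * 15.9) = 1773.35

1773.35 CFM


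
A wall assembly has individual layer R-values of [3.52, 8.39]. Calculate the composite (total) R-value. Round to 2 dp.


R_total = 3.52 + 8.39 = 11.91

11.91


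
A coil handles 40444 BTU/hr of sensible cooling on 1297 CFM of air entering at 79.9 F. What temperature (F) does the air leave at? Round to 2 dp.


dT = 40444/(1.08*1297) = 28.8729
T_leave = 79.9 - 28.8729 = 51.03 F

51.03 F


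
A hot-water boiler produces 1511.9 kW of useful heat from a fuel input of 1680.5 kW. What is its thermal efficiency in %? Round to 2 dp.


eta = (1511.9/1680.5)*100 = 89.97 %

89.97 %


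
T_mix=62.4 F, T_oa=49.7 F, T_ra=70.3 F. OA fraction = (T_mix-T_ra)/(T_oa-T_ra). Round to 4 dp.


frac = (62.4 - 70.3) / (49.7 - 70.3) = 0.3835

0.3835


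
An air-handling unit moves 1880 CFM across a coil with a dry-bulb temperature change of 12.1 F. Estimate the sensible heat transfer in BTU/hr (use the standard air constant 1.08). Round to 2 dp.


Q = 1.08 * 1880 * 12.1 = 24567.84 BTU/hr

24567.84 BTU/hr


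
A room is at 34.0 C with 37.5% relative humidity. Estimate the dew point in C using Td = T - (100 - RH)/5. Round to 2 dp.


Td = 34.0 - (100-37.5)/5 = 21.50 C

21.50 C


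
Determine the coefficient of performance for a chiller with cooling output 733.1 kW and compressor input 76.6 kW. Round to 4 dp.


COP = 733.1 / 76.6 = 9.5705

9.5705


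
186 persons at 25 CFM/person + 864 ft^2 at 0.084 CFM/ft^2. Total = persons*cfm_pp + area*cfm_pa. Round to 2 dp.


Total = 186*25 + 864*0.084 = 4722.58 CFM

4722.58 CFM


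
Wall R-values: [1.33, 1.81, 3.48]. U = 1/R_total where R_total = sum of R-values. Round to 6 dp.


R_total = 1.33 + 1.81 + 3.48 = 6.62
U = 1/6.62 = 0.151057

0.151057


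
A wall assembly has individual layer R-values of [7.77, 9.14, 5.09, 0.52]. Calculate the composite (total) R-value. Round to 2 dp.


R_total = 7.77 + 9.14 + 5.09 + 0.52 = 22.52

22.52


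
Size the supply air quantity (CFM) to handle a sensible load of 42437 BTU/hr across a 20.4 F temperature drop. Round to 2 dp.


CFM = 42437 / (1.08 * 20.4) = 1926.15

1926.15 CFM


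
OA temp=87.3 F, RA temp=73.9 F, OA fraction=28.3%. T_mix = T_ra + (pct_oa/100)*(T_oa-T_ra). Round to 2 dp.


T_mix = 73.9 + (28.3/100)*(87.3-73.9) = 77.69 F

77.69 F


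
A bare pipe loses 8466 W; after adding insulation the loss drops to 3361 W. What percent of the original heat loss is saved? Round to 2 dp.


Savings = ((8466-3361)/8466)*100 = 60.30 %

60.30 %


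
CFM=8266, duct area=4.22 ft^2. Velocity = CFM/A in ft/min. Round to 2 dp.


V = 8266 / 4.22 = 1958.77 ft/min

1958.77 ft/min


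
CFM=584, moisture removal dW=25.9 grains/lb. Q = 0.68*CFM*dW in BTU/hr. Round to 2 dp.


Q = 0.68 * 584 * 25.9 = 10285.41 BTU/hr

10285.41 BTU/hr


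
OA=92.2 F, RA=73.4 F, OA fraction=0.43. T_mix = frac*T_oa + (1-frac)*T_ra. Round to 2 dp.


T_mix = 0.43*92.2 + 0.57*73.4 = 81.48 F

81.48 F


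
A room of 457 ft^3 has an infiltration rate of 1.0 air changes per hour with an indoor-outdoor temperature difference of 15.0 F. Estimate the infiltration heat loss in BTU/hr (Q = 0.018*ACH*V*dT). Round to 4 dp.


Q = 0.018 * 1.0 * 457 * 15.0 = 123.3900 BTU/hr

123.3900 BTU/hr


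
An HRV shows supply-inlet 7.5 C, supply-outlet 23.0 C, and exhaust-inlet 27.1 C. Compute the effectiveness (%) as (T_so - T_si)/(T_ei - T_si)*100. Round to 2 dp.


eff = (23.0-7.5)/(27.1-7.5)*100 = 79.08 %

79.08 %


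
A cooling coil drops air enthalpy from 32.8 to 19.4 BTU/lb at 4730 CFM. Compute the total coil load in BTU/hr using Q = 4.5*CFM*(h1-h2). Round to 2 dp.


Q = 4.5 * 4730 * (32.8 - 19.4) = 285219.00 BTU/hr

285219.00 BTU/hr


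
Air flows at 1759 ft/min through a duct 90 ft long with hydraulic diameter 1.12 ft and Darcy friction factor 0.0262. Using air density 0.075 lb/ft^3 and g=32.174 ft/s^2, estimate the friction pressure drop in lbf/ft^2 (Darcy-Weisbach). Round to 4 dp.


v_fps = 1759/60 = 29.3167 ft/s
dp = 0.0262*(90/1.12)*0.075*29.3167^2/(2*32.174) = 2.1090 lbf/ft^2

2.1090 lbf/ft^2


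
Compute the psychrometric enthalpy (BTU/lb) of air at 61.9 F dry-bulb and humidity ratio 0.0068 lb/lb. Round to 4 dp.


h = 0.24*61.9 + 0.0068*(1061+0.444*61.9) = 22.2577 BTU/lb

22.2577 BTU/lb


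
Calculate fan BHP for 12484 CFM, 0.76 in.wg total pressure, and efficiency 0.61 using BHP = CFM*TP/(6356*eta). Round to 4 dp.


BHP = 12484 * 0.76 / (6356 * 0.61) = 2.4471 hp

2.4471 hp


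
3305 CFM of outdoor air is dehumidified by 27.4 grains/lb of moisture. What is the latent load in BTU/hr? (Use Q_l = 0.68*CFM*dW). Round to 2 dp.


Q = 0.68 * 3305 * 27.4 = 61578.76 BTU/hr

61578.76 BTU/hr


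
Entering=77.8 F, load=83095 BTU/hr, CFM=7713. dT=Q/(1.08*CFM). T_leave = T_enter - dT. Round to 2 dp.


dT = 83095/(1.08*7713) = 9.9753
T_leave = 77.8 - 9.9753 = 67.82 F

67.82 F


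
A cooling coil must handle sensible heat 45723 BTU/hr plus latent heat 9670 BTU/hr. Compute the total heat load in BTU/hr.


Qt = 45723 + 9670 = 55393 BTU/hr

55393 BTU/hr


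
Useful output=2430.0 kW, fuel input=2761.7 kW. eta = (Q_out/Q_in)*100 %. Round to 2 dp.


eta = (2430.0/2761.7)*100 = 87.99 %

87.99 %


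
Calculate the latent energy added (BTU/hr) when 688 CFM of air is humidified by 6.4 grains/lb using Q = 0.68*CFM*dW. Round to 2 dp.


Q = 0.68 * 688 * 6.4 = 2994.18 BTU/hr

2994.18 BTU/hr


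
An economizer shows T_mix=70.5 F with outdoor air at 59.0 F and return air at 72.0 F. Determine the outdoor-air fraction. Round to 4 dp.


frac = (70.5 - 72.0) / (59.0 - 72.0) = 0.1154

0.1154


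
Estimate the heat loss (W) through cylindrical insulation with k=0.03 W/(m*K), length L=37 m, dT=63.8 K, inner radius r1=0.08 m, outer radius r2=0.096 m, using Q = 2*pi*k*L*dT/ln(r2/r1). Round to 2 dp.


Q = 2*pi*0.03*37*63.8/ln(0.096/0.08) = 2440.54 W

2440.54 W


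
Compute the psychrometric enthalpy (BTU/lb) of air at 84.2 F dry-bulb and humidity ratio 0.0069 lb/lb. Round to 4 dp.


h = 0.24*84.2 + 0.0069*(1061+0.444*84.2) = 27.7869 BTU/lb

27.7869 BTU/lb


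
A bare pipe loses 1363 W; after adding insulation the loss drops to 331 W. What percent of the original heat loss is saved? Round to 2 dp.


Savings = ((1363-331)/1363)*100 = 75.72 %

75.72 %


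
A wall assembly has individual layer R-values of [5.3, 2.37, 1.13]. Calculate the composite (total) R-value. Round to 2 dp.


R_total = 5.3 + 2.37 + 1.13 = 8.80

8.80


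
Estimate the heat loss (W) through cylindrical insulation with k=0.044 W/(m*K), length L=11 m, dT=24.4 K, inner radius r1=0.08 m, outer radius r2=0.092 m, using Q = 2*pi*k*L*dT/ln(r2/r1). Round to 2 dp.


Q = 2*pi*0.044*11*24.4/ln(0.092/0.08) = 530.92 W

530.92 W


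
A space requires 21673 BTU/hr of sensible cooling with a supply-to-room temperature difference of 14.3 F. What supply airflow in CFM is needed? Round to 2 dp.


CFM = 21673 / (1.08 * 14.3) = 1403.33

1403.33 CFM


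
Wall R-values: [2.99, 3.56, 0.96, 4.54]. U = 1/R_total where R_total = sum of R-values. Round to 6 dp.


R_total = 2.99 + 3.56 + 0.96 + 4.54 = 12.05
U = 1/12.05 = 0.082988

0.082988


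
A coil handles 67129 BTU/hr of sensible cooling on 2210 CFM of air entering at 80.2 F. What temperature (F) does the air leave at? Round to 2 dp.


dT = 67129/(1.08*2210) = 28.1251
T_leave = 80.2 - 28.1251 = 52.07 F

52.07 F


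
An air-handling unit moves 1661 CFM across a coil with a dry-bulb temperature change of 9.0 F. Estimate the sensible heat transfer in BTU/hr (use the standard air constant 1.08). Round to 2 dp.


Q = 1.08 * 1661 * 9.0 = 16144.92 BTU/hr

16144.92 BTU/hr


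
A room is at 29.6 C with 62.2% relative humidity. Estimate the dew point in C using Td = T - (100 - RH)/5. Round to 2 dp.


Td = 29.6 - (100-62.2)/5 = 22.04 C

22.04 C


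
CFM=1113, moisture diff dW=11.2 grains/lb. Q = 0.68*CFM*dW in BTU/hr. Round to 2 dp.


Q = 0.68 * 1113 * 11.2 = 8476.61 BTU/hr

8476.61 BTU/hr


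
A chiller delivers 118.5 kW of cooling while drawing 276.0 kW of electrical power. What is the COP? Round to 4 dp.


COP = 118.5 / 276.0 = 0.4293

0.4293


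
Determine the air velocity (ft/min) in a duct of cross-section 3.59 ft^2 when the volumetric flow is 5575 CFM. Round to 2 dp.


V = 5575 / 3.59 = 1552.92 ft/min

1552.92 ft/min


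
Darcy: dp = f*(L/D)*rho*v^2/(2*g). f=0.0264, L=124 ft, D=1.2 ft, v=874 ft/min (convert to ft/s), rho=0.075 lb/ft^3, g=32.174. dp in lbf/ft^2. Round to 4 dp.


v_fps = 874/60 = 14.5667 ft/s
dp = 0.0264*(124/1.2)*0.075*14.5667^2/(2*32.174) = 0.6747 lbf/ft^2

0.6747 lbf/ft^2


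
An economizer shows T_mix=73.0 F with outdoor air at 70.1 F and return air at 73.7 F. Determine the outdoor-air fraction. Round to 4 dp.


frac = (73.0 - 73.7) / (70.1 - 73.7) = 0.1944

0.1944


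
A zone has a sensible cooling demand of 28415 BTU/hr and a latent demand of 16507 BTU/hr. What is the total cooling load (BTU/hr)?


Qt = 28415 + 16507 = 44922 BTU/hr

44922 BTU/hr


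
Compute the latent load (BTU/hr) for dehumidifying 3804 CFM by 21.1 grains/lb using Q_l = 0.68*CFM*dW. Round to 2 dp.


Q = 0.68 * 3804 * 21.1 = 54579.79 BTU/hr

54579.79 BTU/hr


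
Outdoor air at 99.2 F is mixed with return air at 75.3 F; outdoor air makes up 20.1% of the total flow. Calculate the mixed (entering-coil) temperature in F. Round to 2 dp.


T_mix = 75.3 + (20.1/100)*(99.2-75.3) = 80.10 F

80.10 F


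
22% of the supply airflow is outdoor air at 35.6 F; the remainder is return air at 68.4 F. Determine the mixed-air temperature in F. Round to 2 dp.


T_mix = 0.22*35.6 + 0.78*68.4 = 61.18 F

61.18 F


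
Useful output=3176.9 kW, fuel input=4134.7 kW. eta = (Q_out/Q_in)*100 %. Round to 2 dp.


eta = (3176.9/4134.7)*100 = 76.84 %

76.84 %


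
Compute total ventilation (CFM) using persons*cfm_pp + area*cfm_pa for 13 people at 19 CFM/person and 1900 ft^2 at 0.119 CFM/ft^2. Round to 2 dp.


Total = 13*19 + 1900*0.119 = 473.10 CFM

473.10 CFM


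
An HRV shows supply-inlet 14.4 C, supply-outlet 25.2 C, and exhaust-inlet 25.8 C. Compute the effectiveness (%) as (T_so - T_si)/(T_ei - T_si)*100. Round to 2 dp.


eff = (25.2-14.4)/(25.8-14.4)*100 = 94.74 %

94.74 %


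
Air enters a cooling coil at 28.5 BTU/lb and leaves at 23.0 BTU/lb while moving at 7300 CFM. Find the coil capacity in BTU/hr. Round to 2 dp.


Q = 4.5 * 7300 * (28.5 - 23.0) = 180675.00 BTU/hr

180675.00 BTU/hr


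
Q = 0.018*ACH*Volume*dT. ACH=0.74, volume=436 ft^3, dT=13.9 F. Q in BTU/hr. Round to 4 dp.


Q = 0.018 * 0.74 * 436 * 13.9 = 80.7245 BTU/hr

80.7245 BTU/hr


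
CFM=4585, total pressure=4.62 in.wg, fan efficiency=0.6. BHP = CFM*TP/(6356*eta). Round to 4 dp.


BHP = 4585 * 4.62 / (6356 * 0.6) = 5.5545 hp

5.5545 hp


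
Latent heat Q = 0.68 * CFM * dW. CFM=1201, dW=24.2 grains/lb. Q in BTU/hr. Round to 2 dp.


Q = 0.68 * 1201 * 24.2 = 19763.66 BTU/hr

19763.66 BTU/hr


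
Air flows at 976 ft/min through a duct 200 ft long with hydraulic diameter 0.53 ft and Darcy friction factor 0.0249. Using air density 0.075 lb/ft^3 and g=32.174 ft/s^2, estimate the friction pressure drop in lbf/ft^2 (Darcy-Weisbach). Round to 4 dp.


v_fps = 976/60 = 16.2667 ft/s
dp = 0.0249*(200/0.53)*0.075*16.2667^2/(2*32.174) = 2.8979 lbf/ft^2

2.8979 lbf/ft^2


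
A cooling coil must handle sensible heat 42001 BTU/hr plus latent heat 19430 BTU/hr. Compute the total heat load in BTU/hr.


Qt = 42001 + 19430 = 61431 BTU/hr

61431 BTU/hr


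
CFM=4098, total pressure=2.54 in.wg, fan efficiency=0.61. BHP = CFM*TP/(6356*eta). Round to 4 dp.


BHP = 4098 * 2.54 / (6356 * 0.61) = 2.6847 hp

2.6847 hp


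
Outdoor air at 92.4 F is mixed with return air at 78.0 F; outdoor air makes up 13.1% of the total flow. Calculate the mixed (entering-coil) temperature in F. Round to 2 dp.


T_mix = 78.0 + (13.1/100)*(92.4-78.0) = 79.89 F

79.89 F


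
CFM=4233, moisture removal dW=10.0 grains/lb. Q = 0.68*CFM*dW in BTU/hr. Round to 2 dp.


Q = 0.68 * 4233 * 10.0 = 28784.40 BTU/hr

28784.40 BTU/hr


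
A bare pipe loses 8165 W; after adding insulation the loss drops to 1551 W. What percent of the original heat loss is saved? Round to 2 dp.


Savings = ((8165-1551)/8165)*100 = 81.00 %

81.00 %


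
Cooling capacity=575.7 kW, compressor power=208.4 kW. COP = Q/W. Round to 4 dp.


COP = 575.7 / 208.4 = 2.7625

2.7625


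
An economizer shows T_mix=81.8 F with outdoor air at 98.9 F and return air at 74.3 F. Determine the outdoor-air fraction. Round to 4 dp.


frac = (81.8 - 74.3) / (98.9 - 74.3) = 0.3049

0.3049


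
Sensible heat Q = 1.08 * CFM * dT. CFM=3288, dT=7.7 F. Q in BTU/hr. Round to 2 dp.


Q = 1.08 * 3288 * 7.7 = 27343.01 BTU/hr

27343.01 BTU/hr


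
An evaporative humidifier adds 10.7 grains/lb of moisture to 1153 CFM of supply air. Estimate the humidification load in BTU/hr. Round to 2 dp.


Q = 0.68 * 1153 * 10.7 = 8389.23 BTU/hr

8389.23 BTU/hr


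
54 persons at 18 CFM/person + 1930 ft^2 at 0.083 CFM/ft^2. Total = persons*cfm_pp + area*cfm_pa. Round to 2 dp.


Total = 54*18 + 1930*0.083 = 1132.19 CFM

1132.19 CFM


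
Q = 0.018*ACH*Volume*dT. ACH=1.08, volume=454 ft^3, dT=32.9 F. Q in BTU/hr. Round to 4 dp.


Q = 0.018 * 1.08 * 454 * 32.9 = 290.3675 BTU/hr

290.3675 BTU/hr


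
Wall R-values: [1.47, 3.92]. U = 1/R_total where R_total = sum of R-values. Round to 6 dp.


R_total = 1.47 + 3.92 = 5.39
U = 1/5.39 = 0.185529

0.185529


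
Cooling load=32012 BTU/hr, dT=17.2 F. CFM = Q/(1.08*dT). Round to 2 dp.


CFM = 32012 / (1.08 * 17.2) = 1723.30

1723.30 CFM


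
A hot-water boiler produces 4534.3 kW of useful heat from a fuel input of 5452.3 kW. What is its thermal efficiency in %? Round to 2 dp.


eta = (4534.3/5452.3)*100 = 83.16 %

83.16 %


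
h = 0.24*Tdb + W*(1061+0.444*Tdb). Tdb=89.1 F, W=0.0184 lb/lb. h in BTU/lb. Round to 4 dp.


h = 0.24*89.1 + 0.0184*(1061+0.444*89.1) = 41.6343 BTU/lb

41.6343 BTU/lb


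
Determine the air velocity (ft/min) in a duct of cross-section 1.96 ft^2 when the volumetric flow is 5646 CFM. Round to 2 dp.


V = 5646 / 1.96 = 2880.61 ft/min

2880.61 ft/min


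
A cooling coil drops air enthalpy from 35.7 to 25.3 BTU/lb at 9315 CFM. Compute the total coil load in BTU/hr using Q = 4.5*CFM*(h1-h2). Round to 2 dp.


Q = 4.5 * 9315 * (35.7 - 25.3) = 435942.00 BTU/hr

435942.00 BTU/hr


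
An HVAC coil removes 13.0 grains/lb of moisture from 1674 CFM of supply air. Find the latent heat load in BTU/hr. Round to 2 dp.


Q = 0.68 * 1674 * 13.0 = 14798.16 BTU/hr

14798.16 BTU/hr


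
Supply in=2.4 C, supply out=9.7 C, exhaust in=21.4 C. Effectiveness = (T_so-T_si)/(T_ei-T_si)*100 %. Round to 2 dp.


eff = (9.7-2.4)/(21.4-2.4)*100 = 38.42 %

38.42 %


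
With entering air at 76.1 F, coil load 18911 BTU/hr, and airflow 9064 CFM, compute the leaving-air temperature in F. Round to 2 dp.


dT = 18911/(1.08*9064) = 1.9318
T_leave = 76.1 - 1.9318 = 74.17 F

74.17 F


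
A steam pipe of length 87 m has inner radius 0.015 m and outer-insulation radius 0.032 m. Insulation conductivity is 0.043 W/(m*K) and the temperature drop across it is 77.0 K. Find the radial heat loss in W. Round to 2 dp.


Q = 2*pi*0.043*87*77.0/ln(0.032/0.015) = 2388.74 W

2388.74 W


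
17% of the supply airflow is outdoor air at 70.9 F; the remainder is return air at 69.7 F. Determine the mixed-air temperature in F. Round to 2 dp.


T_mix = 0.17*70.9 + 0.83*69.7 = 69.90 F

69.90 F


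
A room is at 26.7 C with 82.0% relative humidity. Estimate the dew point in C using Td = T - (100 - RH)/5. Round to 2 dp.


Td = 26.7 - (100-82.0)/5 = 23.10 C

23.10 C


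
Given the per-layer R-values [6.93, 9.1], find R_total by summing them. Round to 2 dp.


R_total = 6.93 + 9.1 = 16.03

16.03


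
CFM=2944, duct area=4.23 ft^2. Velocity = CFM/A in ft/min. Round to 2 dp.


V = 2944 / 4.23 = 695.98 ft/min

695.98 ft/min


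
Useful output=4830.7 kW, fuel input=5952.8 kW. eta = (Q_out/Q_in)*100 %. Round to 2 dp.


eta = (4830.7/5952.8)*100 = 81.15 %

81.15 %


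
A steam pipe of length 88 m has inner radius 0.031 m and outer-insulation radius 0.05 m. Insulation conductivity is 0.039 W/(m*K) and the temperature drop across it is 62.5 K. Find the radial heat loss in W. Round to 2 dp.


Q = 2*pi*0.039*88*62.5/ln(0.05/0.031) = 2819.34 W

2819.34 W


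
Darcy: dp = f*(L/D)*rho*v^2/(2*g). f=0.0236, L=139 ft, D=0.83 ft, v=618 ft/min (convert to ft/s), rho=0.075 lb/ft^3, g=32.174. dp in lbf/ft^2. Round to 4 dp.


v_fps = 618/60 = 10.3 ft/s
dp = 0.0236*(139/0.83)*0.075*10.3^2/(2*32.174) = 0.4887 lbf/ft^2

0.4887 lbf/ft^2


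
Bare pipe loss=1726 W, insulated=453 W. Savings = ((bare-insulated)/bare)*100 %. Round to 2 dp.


Savings = ((1726-453)/1726)*100 = 73.75 %

73.75 %


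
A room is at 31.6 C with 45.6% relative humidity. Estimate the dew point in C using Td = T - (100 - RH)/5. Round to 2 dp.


Td = 31.6 - (100-45.6)/5 = 20.72 C

20.72 C


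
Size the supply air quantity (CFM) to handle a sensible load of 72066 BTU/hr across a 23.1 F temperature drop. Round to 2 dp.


CFM = 72066 / (1.08 * 23.1) = 2888.65

2888.65 CFM


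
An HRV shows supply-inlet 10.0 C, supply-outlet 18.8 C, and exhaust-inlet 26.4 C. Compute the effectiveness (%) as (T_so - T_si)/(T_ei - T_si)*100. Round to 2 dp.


eff = (18.8-10.0)/(26.4-10.0)*100 = 53.66 %

53.66 %


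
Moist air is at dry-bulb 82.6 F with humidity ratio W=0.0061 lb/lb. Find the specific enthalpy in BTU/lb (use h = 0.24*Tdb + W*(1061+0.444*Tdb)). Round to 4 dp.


h = 0.24*82.6 + 0.0061*(1061+0.444*82.6) = 26.5198 BTU/lb

26.5198 BTU/lb


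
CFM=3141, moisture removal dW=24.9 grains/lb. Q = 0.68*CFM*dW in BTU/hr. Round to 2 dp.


Q = 0.68 * 3141 * 24.9 = 53183.41 BTU/hr

53183.41 BTU/hr


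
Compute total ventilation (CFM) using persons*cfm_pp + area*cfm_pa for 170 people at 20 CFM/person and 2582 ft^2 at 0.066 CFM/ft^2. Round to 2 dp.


Total = 170*20 + 2582*0.066 = 3570.41 CFM

3570.41 CFM


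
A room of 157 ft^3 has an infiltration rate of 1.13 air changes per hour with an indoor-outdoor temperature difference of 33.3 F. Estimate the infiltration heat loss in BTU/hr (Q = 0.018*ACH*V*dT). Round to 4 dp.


Q = 0.018 * 1.13 * 157 * 33.3 = 106.3396 BTU/hr

106.3396 BTU/hr


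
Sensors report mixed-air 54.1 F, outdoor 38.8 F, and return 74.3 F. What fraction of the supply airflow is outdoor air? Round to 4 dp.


frac = (54.1 - 74.3) / (38.8 - 74.3) = 0.5690

0.5690


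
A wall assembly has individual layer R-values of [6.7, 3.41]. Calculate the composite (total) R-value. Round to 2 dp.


R_total = 6.7 + 3.41 = 10.11

10.11


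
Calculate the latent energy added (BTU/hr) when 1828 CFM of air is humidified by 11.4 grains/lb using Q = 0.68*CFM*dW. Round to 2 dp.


Q = 0.68 * 1828 * 11.4 = 14170.66 BTU/hr

14170.66 BTU/hr


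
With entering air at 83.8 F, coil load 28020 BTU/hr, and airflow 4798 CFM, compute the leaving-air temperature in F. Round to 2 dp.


dT = 28020/(1.08*4798) = 5.4073
T_leave = 83.8 - 5.4073 = 78.39 F

78.39 F


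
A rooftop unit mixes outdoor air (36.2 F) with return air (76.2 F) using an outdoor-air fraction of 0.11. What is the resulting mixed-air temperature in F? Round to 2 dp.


T_mix = 0.11*36.2 + 0.89*76.2 = 71.80 F

71.80 F


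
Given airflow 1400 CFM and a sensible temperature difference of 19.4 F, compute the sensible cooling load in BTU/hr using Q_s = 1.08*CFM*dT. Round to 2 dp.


Q = 1.08 * 1400 * 19.4 = 29332.80 BTU/hr

29332.80 BTU/hr


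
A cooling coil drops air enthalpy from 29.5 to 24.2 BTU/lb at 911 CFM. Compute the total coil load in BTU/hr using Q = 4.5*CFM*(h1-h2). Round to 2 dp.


Q = 4.5 * 911 * (29.5 - 24.2) = 21727.35 BTU/hr

21727.35 BTU/hr


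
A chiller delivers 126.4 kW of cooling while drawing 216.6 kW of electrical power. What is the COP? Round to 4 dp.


COP = 126.4 / 216.6 = 0.5836

0.5836


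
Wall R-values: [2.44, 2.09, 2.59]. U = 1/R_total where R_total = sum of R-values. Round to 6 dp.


R_total = 2.44 + 2.09 + 2.59 = 7.12
U = 1/7.12 = 0.140449

0.140449


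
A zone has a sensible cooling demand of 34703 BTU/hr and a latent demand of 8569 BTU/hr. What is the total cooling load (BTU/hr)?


Qt = 34703 + 8569 = 43272 BTU/hr

43272 BTU/hr


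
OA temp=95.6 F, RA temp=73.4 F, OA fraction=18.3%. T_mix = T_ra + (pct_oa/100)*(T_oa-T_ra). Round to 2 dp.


T_mix = 73.4 + (18.3/100)*(95.6-73.4) = 77.46 F

77.46 F


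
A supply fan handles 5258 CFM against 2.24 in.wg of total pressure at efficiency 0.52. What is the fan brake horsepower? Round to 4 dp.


BHP = 5258 * 2.24 / (6356 * 0.52) = 3.5635 hp

3.5635 hp


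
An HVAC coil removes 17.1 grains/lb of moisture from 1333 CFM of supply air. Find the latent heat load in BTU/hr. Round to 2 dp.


Q = 0.68 * 1333 * 17.1 = 15500.12 BTU/hr

15500.12 BTU/hr


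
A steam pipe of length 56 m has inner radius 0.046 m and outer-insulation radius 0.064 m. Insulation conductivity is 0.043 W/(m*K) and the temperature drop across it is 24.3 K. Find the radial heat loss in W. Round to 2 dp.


Q = 2*pi*0.043*56*24.3/ln(0.064/0.046) = 1113.30 W

1113.30 W


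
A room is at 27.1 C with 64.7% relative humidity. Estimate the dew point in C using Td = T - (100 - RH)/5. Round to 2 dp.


Td = 27.1 - (100-64.7)/5 = 20.04 C

20.04 C


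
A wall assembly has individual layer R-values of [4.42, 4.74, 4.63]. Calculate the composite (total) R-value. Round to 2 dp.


R_total = 4.42 + 4.74 + 4.63 = 13.79

13.79


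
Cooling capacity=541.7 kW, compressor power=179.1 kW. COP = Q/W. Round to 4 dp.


COP = 541.7 / 179.1 = 3.0246

3.0246


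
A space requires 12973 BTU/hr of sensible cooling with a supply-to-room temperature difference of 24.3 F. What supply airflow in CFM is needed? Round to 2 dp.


CFM = 12973 / (1.08 * 24.3) = 494.32

494.32 CFM


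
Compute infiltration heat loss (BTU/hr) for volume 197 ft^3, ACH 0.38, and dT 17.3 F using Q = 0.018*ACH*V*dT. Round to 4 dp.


Q = 0.018 * 0.38 * 197 * 17.3 = 23.3114 BTU/hr

23.3114 BTU/hr


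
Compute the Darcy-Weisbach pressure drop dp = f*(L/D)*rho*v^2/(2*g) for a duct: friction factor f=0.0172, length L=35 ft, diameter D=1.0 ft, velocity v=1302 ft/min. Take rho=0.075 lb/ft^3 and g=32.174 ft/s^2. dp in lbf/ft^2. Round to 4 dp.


v_fps = 1302/60 = 21.7 ft/s
dp = 0.0172*(35/1.0)*0.075*21.7^2/(2*32.174) = 0.3304 lbf/ft^2

0.3304 lbf/ft^2


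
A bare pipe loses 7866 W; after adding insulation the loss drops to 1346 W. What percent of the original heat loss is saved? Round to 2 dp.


Savings = ((7866-1346)/7866)*100 = 82.89 %

82.89 %


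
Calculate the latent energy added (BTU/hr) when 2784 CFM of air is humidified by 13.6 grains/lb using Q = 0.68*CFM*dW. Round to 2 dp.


Q = 0.68 * 2784 * 13.6 = 25746.43 BTU/hr

25746.43 BTU/hr


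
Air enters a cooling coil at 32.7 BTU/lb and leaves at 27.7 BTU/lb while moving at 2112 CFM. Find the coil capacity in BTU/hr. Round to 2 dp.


Q = 4.5 * 2112 * (32.7 - 27.7) = 47520.00 BTU/hr

47520.00 BTU/hr


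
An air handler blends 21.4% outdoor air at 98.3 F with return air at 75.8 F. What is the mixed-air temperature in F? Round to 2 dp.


T_mix = 75.8 + (21.4/100)*(98.3-75.8) = 80.62 F

80.62 F


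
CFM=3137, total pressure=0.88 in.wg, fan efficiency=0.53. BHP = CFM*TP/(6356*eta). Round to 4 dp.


BHP = 3137 * 0.88 / (6356 * 0.53) = 0.8195 hp

0.8195 hp


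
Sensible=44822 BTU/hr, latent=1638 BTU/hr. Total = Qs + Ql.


Qt = 44822 + 1638 = 46460 BTU/hr

46460 BTU/hr


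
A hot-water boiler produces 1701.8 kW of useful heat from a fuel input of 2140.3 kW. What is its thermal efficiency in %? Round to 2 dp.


eta = (1701.8/2140.3)*100 = 79.51 %

79.51 %


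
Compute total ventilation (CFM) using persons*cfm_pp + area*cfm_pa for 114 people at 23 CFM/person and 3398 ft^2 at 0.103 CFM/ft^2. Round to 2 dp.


Total = 114*23 + 3398*0.103 = 2971.99 CFM

2971.99 CFM


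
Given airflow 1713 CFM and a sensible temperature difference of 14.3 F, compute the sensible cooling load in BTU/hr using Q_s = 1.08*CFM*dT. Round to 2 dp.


Q = 1.08 * 1713 * 14.3 = 26455.57 BTU/hr

26455.57 BTU/hr


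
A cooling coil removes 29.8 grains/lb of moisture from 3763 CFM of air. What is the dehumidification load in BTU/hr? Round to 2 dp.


Q = 0.68 * 3763 * 29.8 = 76253.43 BTU/hr

76253.43 BTU/hr
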